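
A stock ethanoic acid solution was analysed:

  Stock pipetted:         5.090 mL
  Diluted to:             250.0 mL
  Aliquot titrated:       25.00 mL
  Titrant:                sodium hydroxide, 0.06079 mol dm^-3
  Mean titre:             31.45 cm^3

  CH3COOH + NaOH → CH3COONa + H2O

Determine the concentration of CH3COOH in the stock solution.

3.756 mol/L

n(NaOH) = 0.03145 × 0.06079 = 1.912 × 10^-3 mol
n(CH3COOH) in the aliquot = 1.912 × 10^-3 mol (1:1 ratio)
[CH3COOH]_dilute = 1.912 × 10^-3 / 0.02500 = 0.07647 mol/L
Dilution factor = 250.0 / 5.090 = 49.12
[CH3COOH]_stock = 0.07647 × 49.12 = 3.756 mol/L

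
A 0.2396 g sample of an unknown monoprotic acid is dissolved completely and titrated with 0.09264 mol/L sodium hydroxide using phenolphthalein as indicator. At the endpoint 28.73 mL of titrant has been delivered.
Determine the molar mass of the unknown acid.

90.02 g/mol

n(NaOH) = 0.02873 L × 0.09264 mol/L = 2.662 × 10^-3 mol
n(HA) = 2.662 × 10^-3 mol (1:1 ratio)
M = m / n = 0.2396 g / 2.662 × 10^-3 mol = 90.02 g/mol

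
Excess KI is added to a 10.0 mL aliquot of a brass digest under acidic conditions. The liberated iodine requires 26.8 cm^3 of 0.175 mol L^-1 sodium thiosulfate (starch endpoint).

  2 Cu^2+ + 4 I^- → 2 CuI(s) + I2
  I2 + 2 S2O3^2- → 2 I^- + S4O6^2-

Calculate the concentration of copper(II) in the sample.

0.469 mol/L

n(S2O3^2-) = 0.0268 × 0.175 = 4.69 × 10^-3 mol
n(I2) = n(S2O3^2-)/2 = 2.34 × 10^-3 mol
From the 2:1 ratio, n(Cu2+) in the aliquot = 2/1 × 2.34 × 10^-3 = 4.69 × 10^-3 mol
[Cu2+] = 4.69 × 10^-3 / 0.0100 = 0.469 mol/L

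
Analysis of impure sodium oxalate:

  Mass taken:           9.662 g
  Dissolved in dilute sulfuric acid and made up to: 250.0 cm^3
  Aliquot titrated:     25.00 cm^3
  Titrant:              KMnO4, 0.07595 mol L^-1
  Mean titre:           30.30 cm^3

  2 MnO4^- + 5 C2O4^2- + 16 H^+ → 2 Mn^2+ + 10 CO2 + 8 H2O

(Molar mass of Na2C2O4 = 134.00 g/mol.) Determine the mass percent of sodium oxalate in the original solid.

79.79 %

n(KMnO4) per titration = 0.03030 × 0.07595 = 2.301 × 10^-3 mol
From the 5:2 ratio, n(Na2C2O4) in each aliquot = 5/2 × 2.301 × 10^-3 = 5.753 × 10^-3 mol
n(Na2C2O4) in the whole flask = 5.753 × 10^-3 × 250.0/25.00 = 0.05753 mol
mass of Na2C2O4 = 0.05753 × 134.00 = 7.709 g
% Na2C2O4 = 7.709 / 9.662 × 100 = 79.79 %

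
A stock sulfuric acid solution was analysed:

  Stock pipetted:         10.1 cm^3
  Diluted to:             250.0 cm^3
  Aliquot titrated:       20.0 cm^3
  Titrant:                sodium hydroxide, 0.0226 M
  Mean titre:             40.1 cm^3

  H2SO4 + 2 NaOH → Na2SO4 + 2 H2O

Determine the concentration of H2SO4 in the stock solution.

0.561 M

n(NaOH) = 0.0401 × 0.0226 = 9.06 × 10^-4 mol
From the 1:2 ratio, n(H2SO4) in the aliquot = 1/2 × 9.06 × 10^-4 = 4.53 × 10^-4 mol
[H2SO4]_dilute = 4.53 × 10^-4 / 0.0200 = 0.0227 mol/L
Dilution factor = 250.0 / 10.1 = 24.75
[H2SO4]_stock = 0.0227 × 24.75 = 0.561 mol/L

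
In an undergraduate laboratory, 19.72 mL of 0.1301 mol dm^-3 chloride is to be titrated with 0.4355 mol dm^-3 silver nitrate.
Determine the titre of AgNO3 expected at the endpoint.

5.891 mL

Ag^+ + Cl^- → AgCl(s)
n(Cl-) = 0.01972 L × 0.1301 mol/L = 2.566 × 10^-3 mol
n(AgNO3) = 2.566 × 10^-3 mol (1:1 stoichiometry)
V(AgNO3) = 2.566 × 10^-3 mol / 0.4355 mol/L = 0.005891 L = 5.891 mL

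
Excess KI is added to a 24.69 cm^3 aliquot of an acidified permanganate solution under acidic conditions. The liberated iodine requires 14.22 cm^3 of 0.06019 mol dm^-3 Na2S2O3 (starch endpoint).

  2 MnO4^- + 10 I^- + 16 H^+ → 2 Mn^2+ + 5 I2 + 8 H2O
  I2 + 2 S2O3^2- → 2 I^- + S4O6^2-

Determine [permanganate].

n(S2O3^2-) = 0.01422 × 0.06019 = 8.559 × 10^-4 mol
n(I2) = n(S2O3^2-)/2 = 4.280 × 10^-4 mol
From the 2:5 ratio, n(MnO4^-) in the aliquot = 2/5 × 4.280 × 10^-4 = 1.712 × 10^-4 mol
[MnO4^-] = 1.712 × 10^-4 / 0.02469 = 0.006933 mol/L

0.006933 mol/L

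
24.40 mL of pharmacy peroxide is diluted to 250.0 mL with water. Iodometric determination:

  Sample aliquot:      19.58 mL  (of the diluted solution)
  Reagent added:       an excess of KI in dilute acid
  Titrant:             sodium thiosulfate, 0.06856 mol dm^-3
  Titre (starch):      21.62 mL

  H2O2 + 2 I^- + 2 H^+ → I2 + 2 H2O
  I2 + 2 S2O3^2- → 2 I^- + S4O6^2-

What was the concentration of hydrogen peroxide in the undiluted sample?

0.3878 mol/L

n(S2O3^2-) = 0.02162 × 0.06856 = 1.482 × 10^-3 mol
n(I2) = n(S2O3^2-)/2 = 7.411 × 10^-4 mol
n(H2O2) in the aliquot = 7.411 × 10^-4 mol (1:1 ratio)
[H2O2]_dilute = 7.411 × 10^-4 / 0.01958 = 0.03785 mol/L
[H2O2]_original = 0.03785 × 250.0/24.40 = 0.3878 mol/L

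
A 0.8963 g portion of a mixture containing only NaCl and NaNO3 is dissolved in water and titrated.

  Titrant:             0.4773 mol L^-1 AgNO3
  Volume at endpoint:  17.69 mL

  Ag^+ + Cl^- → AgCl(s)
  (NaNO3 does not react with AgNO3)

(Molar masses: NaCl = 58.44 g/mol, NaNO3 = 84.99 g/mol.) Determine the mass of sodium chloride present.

n(AgNO3) = 0.01769 × 0.4773 = 8.443 × 10^-3 mol
Let x = n(NaCl), y = n(NaNO3).
Titrant: 1x = 8.443 × 10^-3;  mass: 58.44x + 84.99y = 0.8963
Solving, x = 8.443 × 10^-3 mol, y = 4.740 × 10^-3 mol
mass of NaCl = 8.443 × 10^-3 × 58.44 = 0.4934 g

0.4934 g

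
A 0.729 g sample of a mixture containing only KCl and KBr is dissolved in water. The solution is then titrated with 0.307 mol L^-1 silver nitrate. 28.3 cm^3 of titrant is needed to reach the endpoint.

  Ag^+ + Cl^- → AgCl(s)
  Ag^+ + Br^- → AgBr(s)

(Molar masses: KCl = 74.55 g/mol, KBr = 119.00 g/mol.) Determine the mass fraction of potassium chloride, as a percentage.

n(AgNO3) = 0.0283 × 0.307 = 8.69 × 10^-3 mol
Let x = n(KCl), y = n(KBr).
Titrant: 1x + 1y = 8.69 × 10^-3;  mass: 74.55x + 119.00y = 0.729
Solving, x = 6.86 × 10^-3 mol, y = 1.83 × 10^-3 mol
mass of KCl = 6.86 × 10^-3 × 74.55 = 0.511 g
% KCl = 0.511 / 0.729 × 100 = 70.1 %

70.1 %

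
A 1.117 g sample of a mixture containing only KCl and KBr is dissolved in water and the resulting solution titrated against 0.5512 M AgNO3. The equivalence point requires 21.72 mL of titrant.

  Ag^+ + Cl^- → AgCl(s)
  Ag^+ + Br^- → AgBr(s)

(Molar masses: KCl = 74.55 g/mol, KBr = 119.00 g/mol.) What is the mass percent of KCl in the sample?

46.20 %

n(AgNO3) = 0.02172 × 0.5512 = 0.01197 mol
Let x = n(KCl), y = n(KBr).
Titrant: 1x + 1y = 0.01197;  mass: 74.55x + 119.00y = 1.117
Solving, x = 6.922 × 10^-3 mol, y = 5.050 × 10^-3 mol
mass of KCl = 6.922 × 10^-3 × 74.55 = 0.5160 g
% KCl = 0.5160 / 1.117 × 100 = 46.20 %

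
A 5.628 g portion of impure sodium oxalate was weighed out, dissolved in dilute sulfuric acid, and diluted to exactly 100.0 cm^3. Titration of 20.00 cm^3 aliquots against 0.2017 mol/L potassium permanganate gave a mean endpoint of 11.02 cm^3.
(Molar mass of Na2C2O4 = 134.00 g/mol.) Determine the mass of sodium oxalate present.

2 MnO4^- + 5 C2O4^2- + 16 H^+ → 2 Mn^2+ + 10 CO2 + 8 H2O
n(KMnO4) per titration = 0.01102 × 0.2017 = 2.223 × 10^-3 mol
From the 5:2 ratio, n(Na2C2O4) in each aliquot = 5/2 × 2.223 × 10^-3 = 5.557 × 10^-3 mol
n(Na2C2O4) in the whole flask = 5.557 × 10^-3 × 100.0/20.00 = 0.02778 mol
mass of Na2C2O4 = 0.02778 × 134.00 = 3.723 g

3.723 g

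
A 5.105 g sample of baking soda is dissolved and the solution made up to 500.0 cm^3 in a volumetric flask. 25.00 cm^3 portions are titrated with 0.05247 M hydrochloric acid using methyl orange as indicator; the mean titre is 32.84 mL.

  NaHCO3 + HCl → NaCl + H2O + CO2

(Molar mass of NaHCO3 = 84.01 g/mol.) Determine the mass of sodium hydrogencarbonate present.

n(HCl) per titration = 0.03284 × 0.05247 = 1.723 × 10^-3 mol
n(NaHCO3) in each aliquot = 1.723 × 10^-3 mol (1:1 ratio)
n(NaHCO3) in the whole flask = 1.723 × 10^-3 × 500.0/25.00 = 0.03446 mol
mass of NaHCO3 = 0.03446 × 84.01 = 2.895 g

2.895 g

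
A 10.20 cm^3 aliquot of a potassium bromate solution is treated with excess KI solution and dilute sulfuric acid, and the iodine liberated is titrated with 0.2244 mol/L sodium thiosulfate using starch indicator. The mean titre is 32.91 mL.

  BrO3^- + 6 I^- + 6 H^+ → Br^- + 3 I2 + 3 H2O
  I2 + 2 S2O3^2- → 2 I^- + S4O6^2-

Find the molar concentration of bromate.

0.1207 mol/L

n(S2O3^2-) = 0.03291 × 0.2244 = 7.385 × 10^-3 mol
n(I2) = n(S2O3^2-)/2 = 3.693 × 10^-3 mol
From the 1:3 ratio, n(BrO3^-) in the aliquot = 1/3 × 3.693 × 10^-3 = 1.231 × 10^-3 mol
[BrO3^-] = 1.231 × 10^-3 / 0.01020 = 0.1207 mol/L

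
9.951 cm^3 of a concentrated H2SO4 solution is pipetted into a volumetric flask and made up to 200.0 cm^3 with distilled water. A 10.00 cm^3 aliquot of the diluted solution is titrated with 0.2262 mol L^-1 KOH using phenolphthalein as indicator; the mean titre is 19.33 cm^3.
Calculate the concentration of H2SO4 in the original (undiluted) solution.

4.394 mol/L

H2SO4 + 2 KOH → K2SO4 + 2 H2O
n(KOH) = 0.01933 × 0.2262 = 4.372 × 10^-3 mol
From the 1:2 ratio, n(H2SO4) in the aliquot = 1/2 × 4.372 × 10^-3 = 2.186 × 10^-3 mol
[H2SO4]_dilute = 2.186 × 10^-3 / 0.01000 = 0.2186 mol/L
Dilution factor = 200.0 / 9.951 = 20.10
[H2SO4]_stock = 0.2186 × 20.10 = 4.394 mol/L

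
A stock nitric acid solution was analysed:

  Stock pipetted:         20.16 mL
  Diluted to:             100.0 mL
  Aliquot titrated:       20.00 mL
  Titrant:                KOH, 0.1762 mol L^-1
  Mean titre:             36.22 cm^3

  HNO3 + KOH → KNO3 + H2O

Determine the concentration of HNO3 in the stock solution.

1.583 mol/L

n(KOH) = 0.03622 × 0.1762 = 6.382 × 10^-3 mol
n(HNO3) in the aliquot = 6.382 × 10^-3 mol (1:1 ratio)
[HNO3]_dilute = 6.382 × 10^-3 / 0.02000 = 0.3191 mol/L
Dilution factor = 100.0 / 20.16 = 4.960
[HNO3]_stock = 0.3191 × 4.960 = 1.583 mol/L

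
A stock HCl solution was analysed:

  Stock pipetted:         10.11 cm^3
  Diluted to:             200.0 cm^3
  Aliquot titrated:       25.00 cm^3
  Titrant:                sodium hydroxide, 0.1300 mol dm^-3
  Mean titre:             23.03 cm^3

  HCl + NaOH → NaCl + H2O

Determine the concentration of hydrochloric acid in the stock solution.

n(NaOH) = 0.02303 × 0.1300 = 2.994 × 10^-3 mol
n(HCl) in the aliquot = 2.994 × 10^-3 mol (1:1 ratio)
[HCl]_dilute = 2.994 × 10^-3 / 0.02500 = 0.1198 mol/L
Dilution factor = 200.0 / 10.11 = 19.78
[HCl]_stock = 0.1198 × 19.78 = 2.369 mol/L

2.369 mol/L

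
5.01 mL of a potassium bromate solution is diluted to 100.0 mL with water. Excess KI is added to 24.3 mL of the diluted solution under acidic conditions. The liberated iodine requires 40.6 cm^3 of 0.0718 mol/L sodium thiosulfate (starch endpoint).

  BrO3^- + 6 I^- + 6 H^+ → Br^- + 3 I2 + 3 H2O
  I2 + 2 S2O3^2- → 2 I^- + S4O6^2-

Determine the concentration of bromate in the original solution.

0.399 mol/L

n(S2O3^2-) = 0.0406 × 0.0718 = 2.92 × 10^-3 mol
n(I2) = n(S2O3^2-)/2 = 1.46 × 10^-3 mol
From the 1:3 ratio, n(BrO3^-) in the aliquot = 1/3 × 1.46 × 10^-3 = 4.86 × 10^-4 mol
[BrO3^-]_dilute = 4.86 × 10^-4 / 0.0243 = 0.0200 mol/L
[BrO3^-]_original = 0.0200 × 100.0/5.01 = 0.399 mol/L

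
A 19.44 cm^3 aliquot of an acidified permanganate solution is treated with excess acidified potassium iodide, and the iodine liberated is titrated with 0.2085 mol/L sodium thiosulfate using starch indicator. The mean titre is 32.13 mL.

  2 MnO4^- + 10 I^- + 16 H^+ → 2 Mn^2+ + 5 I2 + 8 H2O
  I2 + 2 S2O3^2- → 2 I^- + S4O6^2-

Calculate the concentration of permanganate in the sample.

0.06892 mol/L

n(S2O3^2-) = 0.03213 × 0.2085 = 6.699 × 10^-3 mol
n(I2) = n(S2O3^2-)/2 = 3.350 × 10^-3 mol
From the 2:5 ratio, n(MnO4^-) in the aliquot = 2/5 × 3.350 × 10^-3 = 1.340 × 10^-3 mol
[MnO4^-] = 1.340 × 10^-3 / 0.01944 = 0.06892 mol/L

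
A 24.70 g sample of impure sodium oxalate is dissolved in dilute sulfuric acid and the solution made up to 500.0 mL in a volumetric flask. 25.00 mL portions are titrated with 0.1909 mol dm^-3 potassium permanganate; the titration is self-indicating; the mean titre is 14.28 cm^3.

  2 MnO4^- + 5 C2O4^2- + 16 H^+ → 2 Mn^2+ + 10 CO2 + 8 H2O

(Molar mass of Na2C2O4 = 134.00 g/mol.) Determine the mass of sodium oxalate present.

n(KMnO4) per titration = 0.01428 × 0.1909 = 2.726 × 10^-3 mol
From the 5:2 ratio, n(Na2C2O4) in each aliquot = 5/2 × 2.726 × 10^-3 = 6.815 × 10^-3 mol
n(Na2C2O4) in the whole flask = 6.815 × 10^-3 × 500.0/25.00 = 0.1363 mol
mass of Na2C2O4 = 0.1363 × 134.00 = 18.26 g

18.26 g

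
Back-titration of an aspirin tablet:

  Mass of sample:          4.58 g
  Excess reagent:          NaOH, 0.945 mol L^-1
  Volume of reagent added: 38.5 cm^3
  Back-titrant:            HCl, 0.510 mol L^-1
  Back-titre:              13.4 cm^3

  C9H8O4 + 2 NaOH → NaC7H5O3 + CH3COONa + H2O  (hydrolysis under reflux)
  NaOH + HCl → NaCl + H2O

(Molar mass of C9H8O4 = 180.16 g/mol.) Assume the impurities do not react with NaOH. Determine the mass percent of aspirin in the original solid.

n(NaOH) added = 0.0385 × 0.945 = 0.0364 mol
n(HCl) used in back-titration = 0.0134 × 0.510 = 6.83 × 10^-3 mol
n(NaOH) left over = 6.83 × 10^-3 mol (1:1 ratio)
n(NaOH) consumed by analyte = 0.0364 − 6.83 × 10^-3 = 0.0295 mol
From the 1:2 ratio, n(C9H8O4) = 1/2 × 0.0295 = 0.0148 mol
mass of C9H8O4 = 0.0148 × 180.16 = 2.66 g
% C9H8O4 = 2.66 / 4.58 × 100 = 58.1 %

58.1 %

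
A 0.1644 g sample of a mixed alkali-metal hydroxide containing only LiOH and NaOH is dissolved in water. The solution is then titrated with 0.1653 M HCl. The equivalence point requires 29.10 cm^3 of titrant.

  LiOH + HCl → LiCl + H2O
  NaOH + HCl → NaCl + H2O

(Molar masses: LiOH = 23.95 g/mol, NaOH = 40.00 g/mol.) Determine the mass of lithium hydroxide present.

n(HCl) = 0.02910 × 0.1653 = 4.810 × 10^-3 mol
Let x = n(LiOH), y = n(NaOH).
Titrant: 1x + 1y = 4.810 × 10^-3;  mass: 23.95x + 40.00y = 0.1644
Solving, x = 1.745 × 10^-3 mol, y = 3.065 × 10^-3 mol
mass of LiOH = 1.745 × 10^-3 × 23.95 = 0.04180 g

0.04180 g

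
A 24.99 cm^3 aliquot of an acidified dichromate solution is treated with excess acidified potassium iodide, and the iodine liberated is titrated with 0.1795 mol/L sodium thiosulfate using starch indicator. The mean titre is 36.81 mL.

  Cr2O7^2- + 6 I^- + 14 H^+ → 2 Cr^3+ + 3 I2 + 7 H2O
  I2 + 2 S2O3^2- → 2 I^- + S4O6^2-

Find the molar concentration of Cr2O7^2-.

n(S2O3^2-) = 0.03681 × 0.1795 = 6.607 × 10^-3 mol
n(I2) = n(S2O3^2-)/2 = 3.304 × 10^-3 mol
From the 1:3 ratio, n(Cr2O7^2-) in the aliquot = 1/3 × 3.304 × 10^-3 = 1.101 × 10^-3 mol
[Cr2O7^2-] = 1.101 × 10^-3 / 0.02499 = 0.04407 mol/L

0.04407 mol/L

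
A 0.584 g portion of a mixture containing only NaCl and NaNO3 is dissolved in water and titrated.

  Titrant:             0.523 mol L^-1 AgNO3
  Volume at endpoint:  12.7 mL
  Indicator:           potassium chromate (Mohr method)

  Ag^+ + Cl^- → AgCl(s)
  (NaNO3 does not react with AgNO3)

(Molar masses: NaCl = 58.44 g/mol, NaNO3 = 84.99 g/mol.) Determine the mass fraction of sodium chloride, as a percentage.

n(AgNO3) = 0.0127 × 0.523 = 6.64 × 10^-3 mol
Let x = n(NaCl), y = n(NaNO3).
Titrant: 1x = 6.64 × 10^-3;  mass: 58.44x + 84.99y = 0.584
Solving, x = 6.64 × 10^-3 mol, y = 2.30 × 10^-3 mol
mass of NaCl = 6.64 × 10^-3 × 58.44 = 0.388 g
% NaCl = 0.388 / 0.584 × 100 = 66.5 %

66.5 %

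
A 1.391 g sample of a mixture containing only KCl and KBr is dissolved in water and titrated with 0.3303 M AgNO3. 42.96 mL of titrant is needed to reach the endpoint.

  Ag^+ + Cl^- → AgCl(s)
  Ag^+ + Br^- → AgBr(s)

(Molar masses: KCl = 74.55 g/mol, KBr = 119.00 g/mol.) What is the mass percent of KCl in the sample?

35.88 %

n(AgNO3) = 0.04296 × 0.3303 = 0.01419 mol
Let x = n(KCl), y = n(KBr).
Titrant: 1x + 1y = 0.01419;  mass: 74.55x + 119.00y = 1.391
Solving, x = 6.695 × 10^-3 mol, y = 7.495 × 10^-3 mol
mass of KCl = 6.695 × 10^-3 × 74.55 = 0.4991 g
% KCl = 0.4991 / 1.391 × 100 = 35.88 %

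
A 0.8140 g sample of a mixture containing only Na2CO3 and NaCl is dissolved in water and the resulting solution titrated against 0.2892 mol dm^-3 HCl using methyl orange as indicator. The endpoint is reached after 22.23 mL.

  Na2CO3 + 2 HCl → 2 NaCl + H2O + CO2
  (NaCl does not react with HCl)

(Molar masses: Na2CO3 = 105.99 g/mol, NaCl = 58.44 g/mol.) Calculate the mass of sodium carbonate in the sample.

n(HCl) = 0.02223 × 0.2892 = 6.429 × 10^-3 mol
Let x = n(Na2CO3), y = n(NaCl).
Titrant: 2x = 6.429 × 10^-3;  mass: 105.99x + 58.44y = 0.8140
Solving, x = 3.214 × 10^-3 mol, y = 8.099 × 10^-3 mol
mass of Na2CO3 = 3.214 × 10^-3 × 105.99 = 0.3407 g

0.3407 g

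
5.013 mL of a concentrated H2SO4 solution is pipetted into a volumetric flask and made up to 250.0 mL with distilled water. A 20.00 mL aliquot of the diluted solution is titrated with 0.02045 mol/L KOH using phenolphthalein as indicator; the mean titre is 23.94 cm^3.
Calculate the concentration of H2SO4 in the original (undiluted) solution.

0.6104 mol/L

H2SO4 + 2 KOH → K2SO4 + 2 H2O
n(KOH) = 0.02394 × 0.02045 = 4.896 × 10^-4 mol
From the 1:2 ratio, n(H2SO4) in the aliquot = 1/2 × 4.896 × 10^-4 = 2.448 × 10^-4 mol
[H2SO4]_dilute = 2.448 × 10^-4 / 0.02000 = 0.01224 mol/L
Dilution factor = 250.0 / 5.013 = 49.87
[H2SO4]_stock = 0.01224 × 49.87 = 0.6104 mol/L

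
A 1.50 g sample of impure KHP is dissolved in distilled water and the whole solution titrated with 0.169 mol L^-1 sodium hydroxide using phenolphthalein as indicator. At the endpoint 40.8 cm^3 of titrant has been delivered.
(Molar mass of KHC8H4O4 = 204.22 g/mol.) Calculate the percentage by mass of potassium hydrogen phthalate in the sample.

KHC8H4O4 + NaOH → KNaC8H4O4 + H2O
n(NaOH) = 0.0408 L × 0.169 mol/L = 6.90 × 10^-3 mol
n(KHC8H4O4) = 6.90 × 10^-3 mol (1:1 ratio)
mass of KHC8H4O4 = 6.90 × 10^-3 × 204.22 g/mol = 1.41 g
% KHC8H4O4 = 1.41 / 1.50 × 100 = 93.9 %

93.9 %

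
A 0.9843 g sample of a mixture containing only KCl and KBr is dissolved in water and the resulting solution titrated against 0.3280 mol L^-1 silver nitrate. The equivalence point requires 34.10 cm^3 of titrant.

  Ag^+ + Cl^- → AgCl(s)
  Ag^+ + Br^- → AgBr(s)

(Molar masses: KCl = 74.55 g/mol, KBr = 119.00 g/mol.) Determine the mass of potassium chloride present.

n(AgNO3) = 0.03410 × 0.3280 = 0.01118 mol
Let x = n(KCl), y = n(KBr).
Titrant: 1x + 1y = 0.01118;  mass: 74.55x + 119.00y = 0.9843
Solving, x = 7.800 × 10^-3 mol, y = 3.385 × 10^-3 mol
mass of KCl = 7.800 × 10^-3 × 74.55 = 0.5815 g

0.5815 g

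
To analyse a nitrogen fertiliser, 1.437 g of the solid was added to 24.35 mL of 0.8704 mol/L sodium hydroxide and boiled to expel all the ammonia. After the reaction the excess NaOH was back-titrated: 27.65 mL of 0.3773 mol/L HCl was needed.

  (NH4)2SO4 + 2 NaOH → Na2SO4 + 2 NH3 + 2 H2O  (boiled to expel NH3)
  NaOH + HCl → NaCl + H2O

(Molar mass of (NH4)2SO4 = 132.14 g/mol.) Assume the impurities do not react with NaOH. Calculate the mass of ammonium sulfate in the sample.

n(NaOH) added = 0.02435 × 0.8704 = 0.02119 mol
n(HCl) used in back-titration = 0.02765 × 0.3773 = 0.01043 mol
n(NaOH) left over = 0.01043 mol (1:1 ratio)
n(NaOH) consumed by analyte = 0.02119 − 0.01043 = 0.01076 mol
From the 1:2 ratio, n((NH4)2SO4) = 1/2 × 0.01076 = 5.381 × 10^-3 mol
mass of (NH4)2SO4 = 5.381 × 10^-3 × 132.14 = 0.7110 g

0.7110 g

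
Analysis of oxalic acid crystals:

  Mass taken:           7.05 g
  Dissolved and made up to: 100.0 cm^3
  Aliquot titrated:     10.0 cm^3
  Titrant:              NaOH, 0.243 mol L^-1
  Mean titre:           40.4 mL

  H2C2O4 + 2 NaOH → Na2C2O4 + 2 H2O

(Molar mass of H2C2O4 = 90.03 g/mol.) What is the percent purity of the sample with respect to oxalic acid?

62.7 %

n(NaOH) per titration = 0.0404 × 0.243 = 9.82 × 10^-3 mol
From the 1:2 ratio, n(H2C2O4) in each aliquot = 1/2 × 9.82 × 10^-3 = 4.91 × 10^-3 mol
n(H2C2O4) in the whole flask = 4.91 × 10^-3 × 100.0/10.0 = 0.0491 mol
mass of H2C2O4 = 0.0491 × 90.03 = 4.42 g
% H2C2O4 = 4.42 / 7.05 × 100 = 62.7 %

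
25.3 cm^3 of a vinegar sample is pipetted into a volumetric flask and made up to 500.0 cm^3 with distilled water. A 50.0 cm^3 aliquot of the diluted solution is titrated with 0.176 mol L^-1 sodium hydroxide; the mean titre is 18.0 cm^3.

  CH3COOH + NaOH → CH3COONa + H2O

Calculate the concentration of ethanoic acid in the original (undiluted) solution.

n(NaOH) = 0.0180 × 0.176 = 3.17 × 10^-3 mol
n(CH3COOH) in the aliquot = 3.17 × 10^-3 mol (1:1 ratio)
[CH3COOH]_dilute = 3.17 × 10^-3 / 0.0500 = 0.0634 mol/L
Dilution factor = 500.0 / 25.3 = 19.76
[CH3COOH]_stock = 0.0634 × 19.76 = 1.25 mol/L

1.25 mol/L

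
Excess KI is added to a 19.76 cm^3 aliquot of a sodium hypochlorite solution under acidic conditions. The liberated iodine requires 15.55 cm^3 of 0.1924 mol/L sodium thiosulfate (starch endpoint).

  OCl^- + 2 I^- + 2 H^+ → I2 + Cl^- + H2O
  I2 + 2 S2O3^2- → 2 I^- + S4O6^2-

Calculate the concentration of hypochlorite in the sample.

n(S2O3^2-) = 0.01555 × 0.1924 = 2.992 × 10^-3 mol
n(I2) = n(S2O3^2-)/2 = 1.496 × 10^-3 mol
n(OCl^-) in the aliquot = 1.496 × 10^-3 mol (1:1 ratio)
[OCl^-] = 1.496 × 10^-3 / 0.01976 = 0.07570 mol/L

0.07570 mol/L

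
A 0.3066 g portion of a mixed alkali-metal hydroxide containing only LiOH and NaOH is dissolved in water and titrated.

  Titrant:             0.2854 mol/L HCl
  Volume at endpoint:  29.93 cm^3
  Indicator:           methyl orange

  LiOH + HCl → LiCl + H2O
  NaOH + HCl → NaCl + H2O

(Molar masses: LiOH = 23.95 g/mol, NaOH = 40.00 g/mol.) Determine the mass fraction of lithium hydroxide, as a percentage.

n(HCl) = 0.02993 × 0.2854 = 8.542 × 10^-3 mol
Let x = n(LiOH), y = n(NaOH).
Titrant: 1x + 1y = 8.542 × 10^-3;  mass: 23.95x + 40.00y = 0.3066
Solving, x = 2.186 × 10^-3 mol, y = 6.356 × 10^-3 mol
mass of LiOH = 2.186 × 10^-3 × 23.95 = 0.05235 g
% LiOH = 0.05235 / 0.3066 × 100 = 17.07 %

17.07 %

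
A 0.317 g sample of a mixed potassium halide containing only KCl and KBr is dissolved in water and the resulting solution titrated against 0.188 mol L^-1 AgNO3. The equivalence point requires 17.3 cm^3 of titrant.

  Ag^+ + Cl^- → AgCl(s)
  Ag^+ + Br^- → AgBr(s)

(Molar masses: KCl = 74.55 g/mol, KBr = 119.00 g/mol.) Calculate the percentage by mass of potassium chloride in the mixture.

37.1 %

n(AgNO3) = 0.0173 × 0.188 = 3.25 × 10^-3 mol
Let x = n(KCl), y = n(KBr).
Titrant: 1x + 1y = 3.25 × 10^-3;  mass: 74.55x + 119.00y = 0.317
Solving, x = 1.58 × 10^-3 mol, y = 1.68 × 10^-3 mol
mass of KCl = 1.58 × 10^-3 × 74.55 = 0.117 g
% KCl = 0.117 / 0.317 × 100 = 37.1 %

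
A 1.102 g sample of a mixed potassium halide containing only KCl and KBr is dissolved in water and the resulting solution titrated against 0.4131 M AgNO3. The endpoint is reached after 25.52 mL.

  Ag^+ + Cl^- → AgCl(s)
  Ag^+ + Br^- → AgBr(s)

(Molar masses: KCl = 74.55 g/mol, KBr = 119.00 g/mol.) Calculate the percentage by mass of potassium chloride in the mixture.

23.21 %

n(AgNO3) = 0.02552 × 0.4131 = 0.01054 mol
Let x = n(KCl), y = n(KBr).
Titrant: 1x + 1y = 0.01054;  mass: 74.55x + 119.00y = 1.102
Solving, x = 3.432 × 10^-3 mol, y = 7.111 × 10^-3 mol
mass of KCl = 3.432 × 10^-3 × 74.55 = 0.2558 g
% KCl = 0.2558 / 1.102 × 100 = 23.21 %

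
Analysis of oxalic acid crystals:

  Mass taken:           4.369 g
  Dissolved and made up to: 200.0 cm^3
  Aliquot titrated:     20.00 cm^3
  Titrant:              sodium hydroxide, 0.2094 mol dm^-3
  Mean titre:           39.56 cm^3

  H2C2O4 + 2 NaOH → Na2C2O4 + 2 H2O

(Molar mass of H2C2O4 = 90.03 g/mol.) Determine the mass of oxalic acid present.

n(NaOH) per titration = 0.03956 × 0.2094 = 8.284 × 10^-3 mol
From the 1:2 ratio, n(H2C2O4) in each aliquot = 1/2 × 8.284 × 10^-3 = 4.142 × 10^-3 mol
n(H2C2O4) in the whole flask = 4.142 × 10^-3 × 200.0/20.00 = 0.04142 mol
mass of H2C2O4 = 0.04142 × 90.03 = 3.729 g

3.729 g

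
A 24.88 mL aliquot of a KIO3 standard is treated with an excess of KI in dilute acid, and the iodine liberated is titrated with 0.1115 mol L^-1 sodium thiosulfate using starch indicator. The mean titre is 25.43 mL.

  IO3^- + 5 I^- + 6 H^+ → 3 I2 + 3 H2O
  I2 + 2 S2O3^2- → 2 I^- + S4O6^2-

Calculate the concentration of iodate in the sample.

n(S2O3^2-) = 0.02543 × 0.1115 = 2.835 × 10^-3 mol
n(I2) = n(S2O3^2-)/2 = 1.418 × 10^-3 mol
From the 1:3 ratio, n(IO3^-) in the aliquot = 1/3 × 1.418 × 10^-3 = 4.726 × 10^-4 mol
[IO3^-] = 4.726 × 10^-4 / 0.02488 = 0.01899 mol/L

0.01899 mol/L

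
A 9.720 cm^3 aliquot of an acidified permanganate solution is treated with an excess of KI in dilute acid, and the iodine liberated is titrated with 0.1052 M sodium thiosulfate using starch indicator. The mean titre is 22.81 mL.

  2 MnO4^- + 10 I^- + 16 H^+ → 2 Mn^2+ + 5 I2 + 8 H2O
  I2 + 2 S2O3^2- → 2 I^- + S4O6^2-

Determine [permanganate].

0.04937 M

n(S2O3^2-) = 0.02281 × 0.1052 = 2.400 × 10^-3 mol
n(I2) = n(S2O3^2-)/2 = 1.200 × 10^-3 mol
From the 2:5 ratio, n(MnO4^-) in the aliquot = 2/5 × 1.200 × 10^-3 = 4.799 × 10^-4 mol
[MnO4^-] = 4.799 × 10^-4 / 0.009720 = 0.04937 mol/L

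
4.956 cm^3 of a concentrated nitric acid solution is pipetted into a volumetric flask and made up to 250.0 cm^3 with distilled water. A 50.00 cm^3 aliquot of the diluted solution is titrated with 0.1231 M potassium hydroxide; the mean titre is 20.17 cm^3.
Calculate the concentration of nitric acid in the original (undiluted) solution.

HNO3 + KOH → KNO3 + H2O
n(KOH) = 0.02017 × 0.1231 = 2.483 × 10^-3 mol
n(HNO3) in the aliquot = 2.483 × 10^-3 mol (1:1 ratio)
[HNO3]_dilute = 2.483 × 10^-3 / 0.05000 = 0.04966 mol/L
Dilution factor = 250.0 / 4.956 = 50.44
[HNO3]_stock = 0.04966 × 50.44 = 2.505 mol/L

2.505 M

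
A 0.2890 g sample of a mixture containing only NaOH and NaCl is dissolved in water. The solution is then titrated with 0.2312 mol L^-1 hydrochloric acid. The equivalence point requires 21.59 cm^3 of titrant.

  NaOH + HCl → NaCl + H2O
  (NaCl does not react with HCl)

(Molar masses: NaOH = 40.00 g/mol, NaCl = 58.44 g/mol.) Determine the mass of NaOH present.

n(HCl) = 0.02159 × 0.2312 = 4.992 × 10^-3 mol
Let x = n(NaOH), y = n(NaCl).
Titrant: 1x = 4.992 × 10^-3;  mass: 40.00x + 58.44y = 0.2890
Solving, x = 4.992 × 10^-3 mol, y = 1.529 × 10^-3 mol
mass of NaOH = 4.992 × 10^-3 × 40.00 = 0.1997 g

0.1997 g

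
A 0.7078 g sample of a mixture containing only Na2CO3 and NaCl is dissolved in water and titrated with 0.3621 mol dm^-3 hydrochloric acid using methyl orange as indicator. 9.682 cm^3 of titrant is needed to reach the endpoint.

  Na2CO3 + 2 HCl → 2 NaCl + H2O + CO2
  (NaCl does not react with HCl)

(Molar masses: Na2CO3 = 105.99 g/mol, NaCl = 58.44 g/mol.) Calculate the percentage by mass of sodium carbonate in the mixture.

n(HCl) = 0.009682 × 0.3621 = 3.506 × 10^-3 mol
Let x = n(Na2CO3), y = n(NaCl).
Titrant: 2x = 3.506 × 10^-3;  mass: 105.99x + 58.44y = 0.7078
Solving, x = 1.753 × 10^-3 mol, y = 8.932 × 10^-3 mol
mass of Na2CO3 = 1.753 × 10^-3 × 105.99 = 0.1858 g
% Na2CO3 = 0.1858 / 0.7078 × 100 = 26.25 %

26.25 %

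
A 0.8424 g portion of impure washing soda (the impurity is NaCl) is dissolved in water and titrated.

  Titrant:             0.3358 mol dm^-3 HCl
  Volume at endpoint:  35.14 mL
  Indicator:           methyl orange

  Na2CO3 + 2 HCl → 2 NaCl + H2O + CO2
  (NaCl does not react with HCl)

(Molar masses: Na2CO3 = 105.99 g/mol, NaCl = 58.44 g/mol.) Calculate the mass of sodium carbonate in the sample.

0.6253 g

n(HCl) = 0.03514 × 0.3358 = 0.01180 mol
Let x = n(Na2CO3), y = n(NaCl).
Titrant: 2x = 0.01180;  mass: 105.99x + 58.44y = 0.8424
Solving, x = 5.900 × 10^-3 mol, y = 3.714 × 10^-3 mol
mass of Na2CO3 = 5.900 × 10^-3 × 105.99 = 0.6253 g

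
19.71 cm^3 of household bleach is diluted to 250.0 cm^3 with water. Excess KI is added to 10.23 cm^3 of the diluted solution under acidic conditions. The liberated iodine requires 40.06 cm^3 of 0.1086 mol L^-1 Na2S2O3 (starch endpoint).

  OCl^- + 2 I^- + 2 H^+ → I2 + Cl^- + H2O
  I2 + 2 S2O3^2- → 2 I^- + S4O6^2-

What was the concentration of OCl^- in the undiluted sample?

2.697 mol/L

n(S2O3^2-) = 0.04006 × 0.1086 = 4.351 × 10^-3 mol
n(I2) = n(S2O3^2-)/2 = 2.175 × 10^-3 mol
n(OCl^-) in the aliquot = 2.175 × 10^-3 mol (1:1 ratio)
[OCl^-]_dilute = 2.175 × 10^-3 / 0.01023 = 0.2126 mol/L
[OCl^-]_original = 0.2126 × 250.0/19.71 = 2.697 mol/L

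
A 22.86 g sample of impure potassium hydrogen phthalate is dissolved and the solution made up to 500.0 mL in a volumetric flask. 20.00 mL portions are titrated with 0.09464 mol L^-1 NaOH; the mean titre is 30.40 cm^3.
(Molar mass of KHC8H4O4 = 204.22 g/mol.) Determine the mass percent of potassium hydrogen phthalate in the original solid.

64.26 %

KHC8H4O4 + NaOH → KNaC8H4O4 + H2O
n(NaOH) per titration = 0.03040 × 0.09464 = 2.877 × 10^-3 mol
n(KHC8H4O4) in each aliquot = 2.877 × 10^-3 mol (1:1 ratio)
n(KHC8H4O4) in the whole flask = 2.877 × 10^-3 × 500.0/20.00 = 0.07193 mol
mass of KHC8H4O4 = 0.07193 × 204.22 = 14.69 g
% KHC8H4O4 = 14.69 / 22.86 × 100 = 64.26 %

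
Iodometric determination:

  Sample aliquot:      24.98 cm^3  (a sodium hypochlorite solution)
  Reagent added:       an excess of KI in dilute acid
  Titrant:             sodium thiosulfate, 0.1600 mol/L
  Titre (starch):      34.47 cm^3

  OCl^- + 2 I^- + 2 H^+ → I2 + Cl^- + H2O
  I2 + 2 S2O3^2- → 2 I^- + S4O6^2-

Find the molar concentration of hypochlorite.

0.1104 mol/L

n(S2O3^2-) = 0.03447 × 0.1600 = 5.515 × 10^-3 mol
n(I2) = n(S2O3^2-)/2 = 2.758 × 10^-3 mol
n(OCl^-) in the aliquot = 2.758 × 10^-3 mol (1:1 ratio)
[OCl^-] = 2.758 × 10^-3 / 0.02498 = 0.1104 mol/L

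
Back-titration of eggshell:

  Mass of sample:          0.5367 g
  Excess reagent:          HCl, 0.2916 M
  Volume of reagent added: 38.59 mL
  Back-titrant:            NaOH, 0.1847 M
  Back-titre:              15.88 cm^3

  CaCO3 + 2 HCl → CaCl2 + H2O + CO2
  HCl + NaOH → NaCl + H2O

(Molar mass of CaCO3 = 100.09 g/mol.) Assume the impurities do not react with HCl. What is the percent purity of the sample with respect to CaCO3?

n(HCl) added = 0.03859 × 0.2916 = 0.01125 mol
n(NaOH) used in back-titration = 0.01588 × 0.1847 = 2.933 × 10^-3 mol
n(HCl) left over = 2.933 × 10^-3 mol (1:1 ratio)
n(HCl) consumed by analyte = 0.01125 − 2.933 × 10^-3 = 8.320 × 10^-3 mol
From the 1:2 ratio, n(CaCO3) = 1/2 × 8.320 × 10^-3 = 4.160 × 10^-3 mol
mass of CaCO3 = 4.160 × 10^-3 × 100.09 = 0.4164 g
% CaCO3 = 0.4164 / 0.5367 × 100 = 77.58 %

77.58 %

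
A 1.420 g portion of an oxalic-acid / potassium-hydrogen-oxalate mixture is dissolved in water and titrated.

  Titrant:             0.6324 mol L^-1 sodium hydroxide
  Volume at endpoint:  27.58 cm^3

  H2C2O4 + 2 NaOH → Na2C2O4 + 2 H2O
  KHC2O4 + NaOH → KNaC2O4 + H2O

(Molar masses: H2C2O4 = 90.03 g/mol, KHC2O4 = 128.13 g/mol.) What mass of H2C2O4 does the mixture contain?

0.4413 g

n(NaOH) = 0.02758 × 0.6324 = 0.01744 mol
Let x = n(H2C2O4), y = n(KHC2O4).
Titrant: 2x + 1y = 0.01744;  mass: 90.03x + 128.13y = 1.420
Solving, x = 4.902 × 10^-3 mol, y = 7.638 × 10^-3 mol
mass of H2C2O4 = 4.902 × 10^-3 × 90.03 = 0.4413 g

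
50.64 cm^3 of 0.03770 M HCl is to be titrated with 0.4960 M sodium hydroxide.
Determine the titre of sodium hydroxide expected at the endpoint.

3.849 mL

HCl + NaOH → NaCl + H2O
n(HCl) = 0.05064 L × 0.03770 mol/L = 1.909 × 10^-3 mol
n(NaOH) = 1.909 × 10^-3 mol (1:1 stoichiometry)
V(NaOH) = 1.909 × 10^-3 mol / 0.4960 mol/L = 0.003849 L = 3.849 mL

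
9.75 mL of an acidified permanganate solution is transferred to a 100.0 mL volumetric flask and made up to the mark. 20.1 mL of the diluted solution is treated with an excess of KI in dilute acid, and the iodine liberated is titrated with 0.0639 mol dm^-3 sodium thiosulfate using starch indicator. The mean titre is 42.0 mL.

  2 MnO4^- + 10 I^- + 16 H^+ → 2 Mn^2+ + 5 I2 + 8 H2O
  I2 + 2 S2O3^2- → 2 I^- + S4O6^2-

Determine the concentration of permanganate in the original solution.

n(S2O3^2-) = 0.0420 × 0.0639 = 2.68 × 10^-3 mol
n(I2) = n(S2O3^2-)/2 = 1.34 × 10^-3 mol
From the 2:5 ratio, n(MnO4^-) in the aliquot = 2/5 × 1.34 × 10^-3 = 5.37 × 10^-4 mol
[MnO4^-]_dilute = 5.37 × 10^-4 / 0.0201 = 0.0267 mol/L
[MnO4^-]_original = 0.0267 × 100.0/9.75 = 0.274 mol/L

0.274 mol/L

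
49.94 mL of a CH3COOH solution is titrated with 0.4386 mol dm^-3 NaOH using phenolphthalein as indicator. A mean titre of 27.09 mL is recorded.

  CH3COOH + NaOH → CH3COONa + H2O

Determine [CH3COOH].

0.2379 mol/L

n(NaOH) = 0.02709 L × 0.4386 mol/L = 0.01188 mol
n(CH3COOH) = 0.01188 mol (1:1 mole ratio)
[CH3COOH] = 0.01188 mol / 0.04994 L = 0.2379 mol/L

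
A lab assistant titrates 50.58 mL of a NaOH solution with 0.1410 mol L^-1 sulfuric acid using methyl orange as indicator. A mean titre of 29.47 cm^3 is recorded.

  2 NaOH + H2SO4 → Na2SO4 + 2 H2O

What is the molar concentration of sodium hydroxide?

0.1643 mol/L

n(H2SO4) = 0.02947 L × 0.1410 mol/L = 4.155 × 10^-3 mol
From the 2:1 mole ratio, n(NaOH) = 2/1 × 4.155 × 10^-3 = 8.311 × 10^-3 mol
[NaOH] = 8.311 × 10^-3 mol / 0.05058 L = 0.1643 mol/L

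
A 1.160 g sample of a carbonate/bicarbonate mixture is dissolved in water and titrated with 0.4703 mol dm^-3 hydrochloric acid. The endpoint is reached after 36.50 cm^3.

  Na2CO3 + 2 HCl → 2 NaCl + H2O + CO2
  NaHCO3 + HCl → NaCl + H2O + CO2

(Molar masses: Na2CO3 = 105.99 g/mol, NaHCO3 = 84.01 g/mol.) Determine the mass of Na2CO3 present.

n(HCl) = 0.03650 × 0.4703 = 0.01717 mol
Let x = n(Na2CO3), y = n(NaHCO3).
Titrant: 2x + 1y = 0.01717;  mass: 105.99x + 84.01y = 1.160
Solving, x = 4.548 × 10^-3 mol, y = 8.070 × 10^-3 mol
mass of Na2CO3 = 4.548 × 10^-3 × 105.99 = 0.4820 g

0.4820 g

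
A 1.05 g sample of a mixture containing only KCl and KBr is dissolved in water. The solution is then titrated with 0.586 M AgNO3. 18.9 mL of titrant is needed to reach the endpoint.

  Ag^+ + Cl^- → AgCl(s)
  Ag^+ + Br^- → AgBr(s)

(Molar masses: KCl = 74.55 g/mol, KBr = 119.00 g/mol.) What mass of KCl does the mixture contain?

0.449 g

n(AgNO3) = 0.0189 × 0.586 = 0.0111 mol
Let x = n(KCl), y = n(KBr).
Titrant: 1x + 1y = 0.0111;  mass: 74.55x + 119.00y = 1.05
Solving, x = 6.03 × 10^-3 mol, y = 5.05 × 10^-3 mol
mass of KCl = 6.03 × 10^-3 × 74.55 = 0.449 g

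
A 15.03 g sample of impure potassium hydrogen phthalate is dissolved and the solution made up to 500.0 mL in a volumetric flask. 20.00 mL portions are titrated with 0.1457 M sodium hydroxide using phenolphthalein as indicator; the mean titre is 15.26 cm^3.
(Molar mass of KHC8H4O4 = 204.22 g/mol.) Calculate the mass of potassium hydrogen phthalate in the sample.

11.35 g

KHC8H4O4 + NaOH → KNaC8H4O4 + H2O
n(NaOH) per titration = 0.01526 × 0.1457 = 2.223 × 10^-3 mol
n(KHC8H4O4) in each aliquot = 2.223 × 10^-3 mol (1:1 ratio)
n(KHC8H4O4) in the whole flask = 2.223 × 10^-3 × 500.0/20.00 = 0.05558 mol
mass of KHC8H4O4 = 0.05558 × 204.22 = 11.35 g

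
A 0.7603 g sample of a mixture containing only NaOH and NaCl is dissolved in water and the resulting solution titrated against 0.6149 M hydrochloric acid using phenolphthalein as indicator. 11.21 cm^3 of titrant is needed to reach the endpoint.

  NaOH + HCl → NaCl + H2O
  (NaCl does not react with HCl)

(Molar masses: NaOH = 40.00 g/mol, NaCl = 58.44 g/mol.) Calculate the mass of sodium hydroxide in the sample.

n(HCl) = 0.01121 × 0.6149 = 6.893 × 10^-3 mol
Let x = n(NaOH), y = n(NaCl).
Titrant: 1x = 6.893 × 10^-3;  mass: 40.00x + 58.44y = 0.7603
Solving, x = 6.893 × 10^-3 mol, y = 8.292 × 10^-3 mol
mass of NaOH = 6.893 × 10^-3 × 40.00 = 0.2757 g

0.2757 g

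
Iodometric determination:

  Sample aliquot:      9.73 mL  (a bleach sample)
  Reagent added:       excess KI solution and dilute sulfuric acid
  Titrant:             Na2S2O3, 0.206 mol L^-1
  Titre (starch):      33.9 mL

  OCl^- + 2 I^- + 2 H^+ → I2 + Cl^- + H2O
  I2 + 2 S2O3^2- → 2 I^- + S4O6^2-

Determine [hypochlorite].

0.359 mol/L

n(S2O3^2-) = 0.0339 × 0.206 = 6.98 × 10^-3 mol
n(I2) = n(S2O3^2-)/2 = 3.49 × 10^-3 mol
n(OCl^-) in the aliquot = 3.49 × 10^-3 mol (1:1 ratio)
[OCl^-] = 3.49 × 10^-3 / 0.00973 = 0.359 mol/L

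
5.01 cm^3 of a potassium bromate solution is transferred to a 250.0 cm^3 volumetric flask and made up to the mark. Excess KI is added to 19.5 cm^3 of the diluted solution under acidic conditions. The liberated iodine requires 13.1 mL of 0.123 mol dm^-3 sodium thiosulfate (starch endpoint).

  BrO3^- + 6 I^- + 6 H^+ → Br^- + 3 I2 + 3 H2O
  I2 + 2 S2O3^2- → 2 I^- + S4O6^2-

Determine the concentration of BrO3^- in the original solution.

n(S2O3^2-) = 0.0131 × 0.123 = 1.61 × 10^-3 mol
n(I2) = n(S2O3^2-)/2 = 8.06 × 10^-4 mol
From the 1:3 ratio, n(BrO3^-) in the aliquot = 1/3 × 8.06 × 10^-4 = 2.69 × 10^-4 mol
[BrO3^-]_dilute = 2.69 × 10^-4 / 0.0195 = 0.0138 mol/L
[BrO3^-]_original = 0.0138 × 250.0/5.01 = 0.687 mol/L

0.687 mol/L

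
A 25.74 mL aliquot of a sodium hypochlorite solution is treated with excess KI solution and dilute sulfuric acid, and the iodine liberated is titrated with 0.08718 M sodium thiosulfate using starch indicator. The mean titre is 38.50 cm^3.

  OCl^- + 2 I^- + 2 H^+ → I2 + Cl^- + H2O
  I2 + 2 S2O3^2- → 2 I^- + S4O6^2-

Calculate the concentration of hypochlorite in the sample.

n(S2O3^2-) = 0.03850 × 0.08718 = 3.356 × 10^-3 mol
n(I2) = n(S2O3^2-)/2 = 1.678 × 10^-3 mol
n(OCl^-) in the aliquot = 1.678 × 10^-3 mol (1:1 ratio)
[OCl^-] = 1.678 × 10^-3 / 0.02574 = 0.06520 mol/L

0.06520 M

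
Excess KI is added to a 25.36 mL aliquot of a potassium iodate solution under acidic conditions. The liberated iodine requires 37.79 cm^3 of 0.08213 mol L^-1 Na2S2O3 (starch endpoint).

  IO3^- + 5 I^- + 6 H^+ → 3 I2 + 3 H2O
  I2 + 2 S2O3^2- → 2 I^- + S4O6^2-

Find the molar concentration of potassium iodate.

0.02040 mol/L

n(S2O3^2-) = 0.03779 × 0.08213 = 3.104 × 10^-3 mol
n(I2) = n(S2O3^2-)/2 = 1.552 × 10^-3 mol
From the 1:3 ratio, n(IO3^-) in the aliquot = 1/3 × 1.552 × 10^-3 = 5.173 × 10^-4 mol
[IO3^-] = 5.173 × 10^-4 / 0.02536 = 0.02040 mol/L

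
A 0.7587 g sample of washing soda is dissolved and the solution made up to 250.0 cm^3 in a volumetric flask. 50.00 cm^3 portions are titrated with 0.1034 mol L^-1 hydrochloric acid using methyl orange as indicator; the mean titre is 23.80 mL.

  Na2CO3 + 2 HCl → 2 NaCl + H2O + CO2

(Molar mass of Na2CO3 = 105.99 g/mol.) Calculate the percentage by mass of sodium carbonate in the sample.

85.95 %

n(HCl) per titration = 0.02380 × 0.1034 = 2.461 × 10^-3 mol
From the 1:2 ratio, n(Na2CO3) in each aliquot = 1/2 × 2.461 × 10^-3 = 1.230 × 10^-3 mol
n(Na2CO3) in the whole flask = 1.230 × 10^-3 × 250.0/50.00 = 6.152 × 10^-3 mol
mass of Na2CO3 = 6.152 × 10^-3 × 105.99 = 0.6521 g
% Na2CO3 = 0.6521 / 0.7587 × 100 = 85.95 %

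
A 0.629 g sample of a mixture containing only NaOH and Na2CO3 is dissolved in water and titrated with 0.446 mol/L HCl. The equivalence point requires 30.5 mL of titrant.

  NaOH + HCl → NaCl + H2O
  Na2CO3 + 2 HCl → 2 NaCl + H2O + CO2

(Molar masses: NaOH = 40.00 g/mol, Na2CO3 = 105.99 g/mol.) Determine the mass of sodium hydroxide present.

n(HCl) = 0.0305 × 0.446 = 0.0136 mol
Let x = n(NaOH), y = n(Na2CO3).
Titrant: 1x + 2y = 0.0136;  mass: 40.00x + 105.99y = 0.629
Solving, x = 7.07 × 10^-3 mol, y = 3.27 × 10^-3 mol
mass of NaOH = 7.07 × 10^-3 × 40.00 = 0.283 g

0.283 g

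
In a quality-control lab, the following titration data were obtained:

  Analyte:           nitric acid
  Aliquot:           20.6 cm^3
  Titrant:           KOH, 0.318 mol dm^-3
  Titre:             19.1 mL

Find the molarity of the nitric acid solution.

HNO3 + KOH → KNO3 + H2O
n(KOH) = 0.0191 L × 0.318 mol/L = 6.07 × 10^-3 mol
n(HNO3) = 6.07 × 10^-3 mol (1:1 mole ratio)
[HNO3] = 6.07 × 10^-3 mol / 0.0206 L = 0.295 mol/L

0.295 mol/L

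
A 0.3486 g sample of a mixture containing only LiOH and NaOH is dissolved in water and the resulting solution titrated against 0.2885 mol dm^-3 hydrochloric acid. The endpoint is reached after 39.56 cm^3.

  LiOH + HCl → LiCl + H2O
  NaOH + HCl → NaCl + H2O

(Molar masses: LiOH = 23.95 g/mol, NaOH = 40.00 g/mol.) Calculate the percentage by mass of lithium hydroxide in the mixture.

n(HCl) = 0.03956 × 0.2885 = 0.01141 mol
Let x = n(LiOH), y = n(NaOH).
Titrant: 1x + 1y = 0.01141;  mass: 23.95x + 40.00y = 0.3486
Solving, x = 6.724 × 10^-3 mol, y = 4.689 × 10^-3 mol
mass of LiOH = 6.724 × 10^-3 × 23.95 = 0.1610 g
% LiOH = 0.1610 / 0.3486 × 100 = 46.20 %

46.20 %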